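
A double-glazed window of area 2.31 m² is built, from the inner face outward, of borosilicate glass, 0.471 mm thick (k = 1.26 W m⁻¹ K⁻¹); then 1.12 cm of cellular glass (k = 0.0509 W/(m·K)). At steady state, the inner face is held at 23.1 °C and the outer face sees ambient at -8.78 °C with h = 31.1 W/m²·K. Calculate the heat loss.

Q = 292 W

Treat each layer as a resistance in series:
  R_borosilicate glass = L/(kA) = 4.71×10^-4/(1.26·2.31) = 1.618×10^-4 K/W
  R_cellular glass = L/(kA) = 0.0112/(0.0509·2.31) = 0.09526 K/W
  R_conv,out = 1/(hA) = 1/(31.1·2.31) = 0.01392 K/W
ΣR = 1.618×10^-4 + 0.09526 + 0.01392 = 0.1093 K/W
Q = ΔT/ΣR = (23.1 °C − -8.78 °C)/0.1093 = 292 W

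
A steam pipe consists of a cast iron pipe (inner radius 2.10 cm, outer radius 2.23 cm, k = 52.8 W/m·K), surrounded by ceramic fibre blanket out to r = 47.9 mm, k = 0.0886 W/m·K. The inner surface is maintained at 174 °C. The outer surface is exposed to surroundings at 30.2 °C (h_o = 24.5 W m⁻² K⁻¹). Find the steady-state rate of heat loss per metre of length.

Q' = 95.3 W/m

Treat each layer as a resistance in series:
  R'_cast iron = ln(0.0223/0.0210)/(2πk) = 0.06006/(2π·52.8) = 1.811×10^-4 m·K/W
  R'_ceramic fibre blanket = ln(0.0479/0.0223)/(2πk) = 0.7645/(2π·0.0886) = 1.373 m·K/W
  R'_conv,out = 1/(2πr h) = 1/(2π·0.0479·24.5) = 0.1356 m·K/W
ΣR = 1.811×10^-4 + 1.373 + 0.1356 = 1.509 m·K/W
Q' = ΔT/ΣR = (174 °C − 30.2 °C)/1.509 = 95.3 W/m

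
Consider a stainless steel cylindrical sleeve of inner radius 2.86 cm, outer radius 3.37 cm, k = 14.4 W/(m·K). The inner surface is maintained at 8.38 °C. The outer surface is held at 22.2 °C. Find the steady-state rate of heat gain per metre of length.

Q' = 7620 W/m

Q' = 2πk·ΔT/ln(r₂/r₁) = 2π × 14.4 × 13.82 / ln(0.0337/0.0286) = 7620 W/m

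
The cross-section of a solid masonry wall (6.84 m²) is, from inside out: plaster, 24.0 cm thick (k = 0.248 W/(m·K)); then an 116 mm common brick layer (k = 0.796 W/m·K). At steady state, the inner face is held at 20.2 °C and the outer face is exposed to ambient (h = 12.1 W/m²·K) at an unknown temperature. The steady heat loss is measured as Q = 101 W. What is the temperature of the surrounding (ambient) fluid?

T_out = 2.54 °C

Series resistances:
  R_plaster = L/(kA) = 0.240/(0.248·6.84) = 0.1415 K/W
  R_common brick = L/(kA) = 0.116/(0.796·6.84) = 0.02131 K/W
  R_conv,out = 1/(hA) = 1/(12.1·6.84) = 0.01208 K/W
ΣR = 0.1749 K/W
ΔT = Q·ΣR = 101 × 0.1749 = 17.66 K
Heat flows outward, so T_out = T_in − ΔT = 20.2 − 17.66 = 2.54 °C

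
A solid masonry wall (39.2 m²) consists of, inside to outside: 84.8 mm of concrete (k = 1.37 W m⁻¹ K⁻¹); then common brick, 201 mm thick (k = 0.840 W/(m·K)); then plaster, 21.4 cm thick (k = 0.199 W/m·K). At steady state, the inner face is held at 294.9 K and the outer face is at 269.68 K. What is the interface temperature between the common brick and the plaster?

T = 289.4 K

Treat each layer as a resistance in series:
  R_concrete = L/(kA) = 0.0848/(1.37·39.2) = 0.001579 K/W
  R_common brick = L/(kA) = 0.201/(0.840·39.2) = 0.006104 K/W
  R_plaster = L/(kA) = 0.214/(0.199·39.2) = 0.02743 K/W
ΣR = 0.001579 + 0.006104 + 0.02743 = 0.03511 K/W
Q = ΔT/ΣR = (294.9 K − 269.68 K)/0.03511 = 718.3 W
From the inner boundary to the common brick/plaster interface, ΣR_partial = 0.007683 K/W.
T_interface = T_in − Q·ΣR_partial = 294.9 K − (718.3)(0.007683) = 289.4 K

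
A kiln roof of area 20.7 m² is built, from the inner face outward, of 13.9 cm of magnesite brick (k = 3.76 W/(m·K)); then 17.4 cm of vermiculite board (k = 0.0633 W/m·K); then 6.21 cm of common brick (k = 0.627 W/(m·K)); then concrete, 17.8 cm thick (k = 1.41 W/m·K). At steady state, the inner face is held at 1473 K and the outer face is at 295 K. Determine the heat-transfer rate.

Q = 8.10 kW

Treat each layer as a resistance in series:
  R_magnesite brick = L/(kA) = 0.139/(3.76·20.7) = 0.001786 K/W
  R_vermiculite board = L/(kA) = 0.174/(0.0633·20.7) = 0.1328 K/W
  R_common brick = L/(kA) = 0.0621/(0.627·20.7) = 0.004785 K/W
  R_concrete = L/(kA) = 0.178/(1.41·20.7) = 0.006099 K/W
ΣR = 0.001786 + 0.1328 + 0.004785 + 0.006099 = 0.1455 K/W
Q = ΔT/ΣR = (1473 K − 295 K)/0.1455 = 8100 W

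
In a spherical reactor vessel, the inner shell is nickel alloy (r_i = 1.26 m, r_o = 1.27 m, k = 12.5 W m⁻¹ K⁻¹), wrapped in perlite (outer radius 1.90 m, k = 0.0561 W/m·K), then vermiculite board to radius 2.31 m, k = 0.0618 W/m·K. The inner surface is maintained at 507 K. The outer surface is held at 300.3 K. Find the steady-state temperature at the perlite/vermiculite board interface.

T = 351.0 K

Treat each layer as a resistance in series:
  R_nickel alloy = (1/1.26 − 1/1.27)/(4πk) = 0.006249/(4π·12.5) = 3.978×10^-5 K/W
  R_perlite = (1/1.27 − 1/1.90)/(4πk) = 0.2611/(4π·0.0561) = 0.3703 K/W
  R_vermiculite board = (1/1.90 − 1/2.31)/(4πk) = 0.09342/(4π·0.0618) = 0.1203 K/W
ΣR = 3.978×10^-5 + 0.3703 + 0.1203 = 0.4906 K/W
Q = ΔT/ΣR = (507 K − 300.3 K)/0.4906 = 421.3 W
From the inner boundary to the perlite/vermiculite board interface, ΣR_partial = 0.3703 K/W.
T_interface = T_in − Q·ΣR_partial = 507 K − (421.3)(0.3703) = 351.0 K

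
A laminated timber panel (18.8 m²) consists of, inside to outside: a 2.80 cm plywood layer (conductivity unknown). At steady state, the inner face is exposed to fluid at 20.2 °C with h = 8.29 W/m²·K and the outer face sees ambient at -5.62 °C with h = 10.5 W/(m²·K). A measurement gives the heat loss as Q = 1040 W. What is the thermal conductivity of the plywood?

k = 0.112 W/m·K

ΣR = ΔT/Q = |20.2 − -5.62|/1040 = 0.02483 K/W
Known resistances:
  R_conv,in = 1/(hA) = 1/(8.29·18.8) = 0.006416 K/W
  R_conv,out = 1/(hA) = 1/(10.5·18.8) = 0.005066 K/W
R_plywood = ΣR − ΣR_known = 0.02483 − 0.01148 = 0.01335 K/W
L/(kA) = 0.01335 ⇒ k = 0.0280/(0.01335·18.8) = 0.112 W/m·K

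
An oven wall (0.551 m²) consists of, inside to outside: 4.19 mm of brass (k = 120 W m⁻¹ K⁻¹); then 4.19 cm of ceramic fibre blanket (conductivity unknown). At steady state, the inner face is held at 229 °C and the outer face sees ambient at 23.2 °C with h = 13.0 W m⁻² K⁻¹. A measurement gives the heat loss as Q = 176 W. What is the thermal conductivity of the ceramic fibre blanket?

k = 0.0739 W/m·K

ΣR = ΔT/Q = |229 − 23.2|/176 = 1.169 K/W
Known resistances:
  R_brass = L/(kA) = 0.00419/(120·0.551) = 6.337×10^-5 K/W
  R_conv,out = 1/(hA) = 1/(13.0·0.551) = 0.1396 K/W
R_ceramic fibre blanket = ΣR − ΣR_known = 1.169 − 0.1397 = 1.029 K/W
L/(kA) = 1.029 ⇒ k = 0.0419/(1.029·0.551) = 0.0739 W/m·K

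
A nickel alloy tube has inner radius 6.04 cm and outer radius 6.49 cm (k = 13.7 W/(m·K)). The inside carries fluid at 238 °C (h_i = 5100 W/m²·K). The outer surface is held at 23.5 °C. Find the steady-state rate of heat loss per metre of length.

Resistance network (inner→outer):
  R'_conv,in = 1/(2πr h) = 1/(2π·0.0604·5100) = 5.167×10^-4 m·K/W
  R'_nickel alloy = ln(0.0649/0.0604)/(2πk) = 0.07186/(2π·13.7) = 8.348×10^-4 m·K/W
ΣR = 5.167×10^-4 + 8.348×10^-4 = 0.001352 m·K/W
Q' = ΔT/ΣR = (238 °C − 23.5 °C)/0.001352 = 1.59×10^5 W/m

Q' = 159 kW/m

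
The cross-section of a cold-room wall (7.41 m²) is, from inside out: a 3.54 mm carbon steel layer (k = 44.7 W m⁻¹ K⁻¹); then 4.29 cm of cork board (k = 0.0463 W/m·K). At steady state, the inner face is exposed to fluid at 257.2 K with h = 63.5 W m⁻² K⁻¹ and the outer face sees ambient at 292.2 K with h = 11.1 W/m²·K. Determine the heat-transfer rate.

Q = 251 W

Treat each layer as a resistance in series:
  R_conv,in = 1/(hA) = 1/(63.5·7.41) = 0.002125 K/W
  R_carbon steel = L/(kA) = 0.00354/(44.7·7.41) = 1.069×10^-5 K/W
  R_cork board = L/(kA) = 0.0429/(0.0463·7.41) = 0.1250 K/W
  R_conv,out = 1/(hA) = 1/(11.1·7.41) = 0.01216 K/W
ΣR = 0.002125 + 1.069×10^-5 + 0.1250 + 0.01216 = 0.1393 K/W
Q = ΔT/ΣR = (257.2 K − 292.2 K)/0.1393 = -251 W
(Negative Q ⇒ heat flows inward; heat gain = 251 W.)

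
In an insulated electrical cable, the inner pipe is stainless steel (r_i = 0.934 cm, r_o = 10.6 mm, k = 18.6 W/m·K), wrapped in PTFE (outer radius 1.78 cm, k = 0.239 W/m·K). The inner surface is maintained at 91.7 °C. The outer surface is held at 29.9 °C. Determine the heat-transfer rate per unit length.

Series thermal resistances, inner to outer:
  R'_stainless steel = ln(0.0106/0.00934)/(2πk) = 0.1265/(2π·18.6) = 0.001083 m·K/W
  R'_PTFE = ln(0.0178/0.0106)/(2πk) = 0.5183/(2π·0.239) = 0.3452 m·K/W
ΣR = 0.001083 + 0.3452 = 0.3463 m·K/W
Q' = ΔT/ΣR = (91.7 °C − 29.9 °C)/0.3463 = 178 W/m

Q' = 178 W/m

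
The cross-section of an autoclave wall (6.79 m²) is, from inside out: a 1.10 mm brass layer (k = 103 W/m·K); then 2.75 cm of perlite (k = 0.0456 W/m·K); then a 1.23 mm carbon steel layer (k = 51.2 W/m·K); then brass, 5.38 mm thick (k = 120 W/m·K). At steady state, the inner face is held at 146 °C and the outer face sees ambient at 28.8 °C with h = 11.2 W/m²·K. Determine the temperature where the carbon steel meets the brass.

T = 43.9 °C

Resistance network (inner→outer):
  R_brass = L/(kA) = 0.00110/(103·6.79) = 1.573×10^-6 K/W
  R_perlite = L/(kA) = 0.0275/(0.0456·6.79) = 0.08882 K/W
  R_carbon steel = L/(kA) = 0.00123/(51.2·6.79) = 3.538×10^-6 K/W
  R_brass = L/(kA) = 0.00538/(120·6.79) = 6.603×10^-6 K/W
  R_conv,out = 1/(hA) = 1/(11.2·6.79) = 0.01315 K/W
ΣR = 1.573×10^-6 + 0.08882 + 3.538×10^-6 + 6.603×10^-6 + 0.01315 = 0.1020 K/W
Q = ΔT/ΣR = (146 °C − 28.8 °C)/0.1020 = 1149 W
From the inner boundary to the carbon steel/brass interface, ΣR_partial = 0.08883 K/W.
T_interface = T_in − Q·ΣR_partial = 146 °C − (1149)(0.08883) = 43.9 °C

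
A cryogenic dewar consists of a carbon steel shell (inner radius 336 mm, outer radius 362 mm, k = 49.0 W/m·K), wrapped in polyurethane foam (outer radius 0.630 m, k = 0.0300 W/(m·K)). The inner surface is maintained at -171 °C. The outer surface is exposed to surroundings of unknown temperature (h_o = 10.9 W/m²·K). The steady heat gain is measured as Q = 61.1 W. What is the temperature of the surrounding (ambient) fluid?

T_out = 20.6 °C

Series resistances:
  R_carbon steel = (1/0.336 − 1/0.362)/(4πk) = 0.2138/(4π·49.0) = 3.472×10^-4 K/W
  R_polyurethane foam = (1/0.362 − 1/0.630)/(4πk) = 1.175/(4π·0.0300) = 3.117 K/W
  R_conv,out = 1/(4πr²h) = 1/(4π·0.630²·10.9) = 0.01839 K/W
ΣR = 3.136 K/W
ΔT = Q·ΣR = 61.1 × 3.136 = 191.6 K
Heat flows inward, so T_out = T_in + ΔT = -171 + 191.6 = 20.6 °C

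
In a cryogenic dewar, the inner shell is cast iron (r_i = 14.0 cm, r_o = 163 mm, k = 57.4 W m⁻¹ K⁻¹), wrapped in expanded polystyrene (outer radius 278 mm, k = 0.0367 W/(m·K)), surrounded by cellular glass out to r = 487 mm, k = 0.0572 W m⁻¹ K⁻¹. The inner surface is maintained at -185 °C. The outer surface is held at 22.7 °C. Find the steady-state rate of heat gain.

Treat each layer as a resistance in series:
  R_cast iron = (1/0.140 − 1/0.163)/(4πk) = 1.008/(4π·57.4) = 0.001397 K/W
  R_expanded polystyrene = (1/0.163 − 1/0.278)/(4πk) = 2.538/(4π·0.0367) = 5.503 K/W
  R_cellular glass = (1/0.278 − 1/0.487)/(4πk) = 1.544/(4π·0.0572) = 2.148 K/W
ΣR = 0.001397 + 5.503 + 2.148 = 7.652 K/W
Q = ΔT/ΣR = (-185 °C − 22.7 °C)/7.652 = -27.1 W
(Negative Q ⇒ heat flows inward; heat gain = 27.1 W.)

Q = 27.1 W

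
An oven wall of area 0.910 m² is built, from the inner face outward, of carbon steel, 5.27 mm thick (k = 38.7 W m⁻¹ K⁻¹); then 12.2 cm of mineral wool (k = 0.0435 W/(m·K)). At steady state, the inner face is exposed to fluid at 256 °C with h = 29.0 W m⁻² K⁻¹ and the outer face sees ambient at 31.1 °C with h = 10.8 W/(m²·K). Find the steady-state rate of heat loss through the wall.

Q = 69.8 W

Series thermal resistances, inner to outer:
  R_conv,in = 1/(hA) = 1/(29.0·0.910) = 0.03789 K/W
  R_carbon steel = L/(kA) = 0.00527/(38.7·0.910) = 1.496×10^-4 K/W
  R_mineral wool = L/(kA) = 0.122/(0.0435·0.910) = 3.082 K/W
  R_conv,out = 1/(hA) = 1/(10.8·0.910) = 0.1018 K/W
ΣR = 0.03789 + 1.496×10^-4 + 3.082 + 0.1018 = 3.222 K/W
Q = ΔT/ΣR = (256 °C − 31.1 °C)/3.222 = 69.8 W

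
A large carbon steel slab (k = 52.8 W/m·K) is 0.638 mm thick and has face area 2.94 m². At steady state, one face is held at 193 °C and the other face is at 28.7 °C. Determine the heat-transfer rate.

Q = kA·ΔT/L = 52.8 × 2.94 × |193 °C − 28.7 °C| / 6.38×10^-4 = 4.00×10^7 W

Q = 4.00×10^7 W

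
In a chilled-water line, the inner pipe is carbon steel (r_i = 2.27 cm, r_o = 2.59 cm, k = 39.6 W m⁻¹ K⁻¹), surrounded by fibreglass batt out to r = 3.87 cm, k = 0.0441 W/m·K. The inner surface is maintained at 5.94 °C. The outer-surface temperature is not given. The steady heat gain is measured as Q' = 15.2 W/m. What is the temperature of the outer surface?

T_out = 28.0 °C

Sum the resistances:
  R'_carbon steel = ln(0.0259/0.0227)/(2πk) = 0.1319/(2π·39.6) = 5.300×10^-4 m·K/W
  R'_fibreglass batt = ln(0.0387/0.0259)/(2πk) = 0.4016/(2π·0.0441) = 1.449 m·K/W
ΣR = 1.450 m·K/W
ΔT = Q'·ΣR = 15.2 × 1.450 = 22.04 K
Heat flows inward, so T_out = T_in + ΔT = 5.94 + 22.04 = 28.0 °C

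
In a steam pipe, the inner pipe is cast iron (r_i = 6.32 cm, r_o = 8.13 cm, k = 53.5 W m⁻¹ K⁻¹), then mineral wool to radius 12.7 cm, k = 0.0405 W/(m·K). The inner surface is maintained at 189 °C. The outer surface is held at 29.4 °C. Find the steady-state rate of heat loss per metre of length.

Series thermal resistances, inner to outer:
  R'_cast iron = ln(0.0813/0.0632)/(2πk) = 0.2518/(2π·53.5) = 7.492×10^-4 m·K/W
  R'_mineral wool = ln(0.127/0.0813)/(2πk) = 0.4460/(2π·0.0405) = 1.753 m·K/W
ΣR = 7.492×10^-4 + 1.753 = 1.754 m·K/W
Q' = ΔT/ΣR = (189 °C − 29.4 °C)/1.754 = 91.0 W/m

Q' = 91.0 W/m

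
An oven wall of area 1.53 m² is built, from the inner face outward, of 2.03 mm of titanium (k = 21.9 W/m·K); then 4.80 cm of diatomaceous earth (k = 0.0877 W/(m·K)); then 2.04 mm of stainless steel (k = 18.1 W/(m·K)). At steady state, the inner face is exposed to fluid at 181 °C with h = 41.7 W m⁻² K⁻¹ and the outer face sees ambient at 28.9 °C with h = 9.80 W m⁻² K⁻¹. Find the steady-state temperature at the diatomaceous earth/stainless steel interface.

Series thermal resistances, inner to outer:
  R_conv,in = 1/(hA) = 1/(41.7·1.53) = 0.01567 K/W
  R_titanium = L/(kA) = 0.00203/(21.9·1.53) = 6.058×10^-5 K/W
  R_diatomaceous earth = L/(kA) = 0.0480/(0.0877·1.53) = 0.3577 K/W
  R_stainless steel = L/(kA) = 0.00204/(18.1·1.53) = 7.366×10^-5 K/W
  R_conv,out = 1/(hA) = 1/(9.80·1.53) = 0.06669 K/W
ΣR = 0.01567 + 6.058×10^-5 + 0.3577 + 7.366×10^-5 + 0.06669 = 0.4402 K/W
Q = ΔT/ΣR = (181 °C − 28.9 °C)/0.4402 = 345.5 W
From the inner boundary to the diatomaceous earth/stainless steel interface, ΣR_partial = 0.3734 K/W.
T_interface = T_in − Q·ΣR_partial = 181 °C − (345.5)(0.3734) = 52.0 °C

T = 52.0 °C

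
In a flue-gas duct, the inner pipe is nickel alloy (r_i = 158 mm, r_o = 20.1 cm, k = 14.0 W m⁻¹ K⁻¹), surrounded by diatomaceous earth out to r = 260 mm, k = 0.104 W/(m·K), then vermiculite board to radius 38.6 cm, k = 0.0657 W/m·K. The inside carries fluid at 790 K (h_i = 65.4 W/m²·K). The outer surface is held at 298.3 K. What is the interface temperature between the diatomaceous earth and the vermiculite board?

T = 642 K

Resistance network (inner→outer):
  R'_conv,in = 1/(2πr h) = 1/(2π·0.158·65.4) = 0.01540 m·K/W
  R'_nickel alloy = ln(0.201/0.158)/(2πk) = 0.2407/(2π·14.0) = 0.002736 m·K/W
  R'_diatomaceous earth = ln(0.260/0.201)/(2πk) = 0.2574/(2π·0.104) = 0.3939 m·K/W
  R'_vermiculite board = ln(0.386/0.260)/(2πk) = 0.3952/(2π·0.0657) = 0.9572 m·K/W
ΣR = 0.01540 + 0.002736 + 0.3939 + 0.9572 = 1.369 m·K/W
Q' = ΔT/ΣR = (790 K − 298.3 K)/1.369 = 359.2 W/m
From the inner boundary to the diatomaceous earth/vermiculite board interface, ΣR_partial = 0.4120 m·K/W.
T_interface = T_in − Q'·ΣR_partial = 790 K − (359.2)(0.4120) = 642 K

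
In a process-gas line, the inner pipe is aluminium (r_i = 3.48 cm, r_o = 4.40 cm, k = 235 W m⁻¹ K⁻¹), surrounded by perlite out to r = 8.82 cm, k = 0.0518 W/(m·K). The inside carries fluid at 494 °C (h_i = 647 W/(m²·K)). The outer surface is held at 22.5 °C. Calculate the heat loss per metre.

Series thermal resistances, inner to outer:
  R'_conv,in = 1/(2πr h) = 1/(2π·0.0348·647) = 0.007069 m·K/W
  R'_aluminium = ln(0.0440/0.0348)/(2πk) = 0.2346/(2π·235) = 1.589×10^-4 m·K/W
  R'_perlite = ln(0.0882/0.0440)/(2πk) = 0.6954/(2π·0.0518) = 2.137 m·K/W
ΣR = 0.007069 + 1.589×10^-4 + 2.137 = 2.144 m·K/W
Q' = ΔT/ΣR = (494 °C − 22.5 °C)/2.144 = 220 W/m

Q' = 220 W/m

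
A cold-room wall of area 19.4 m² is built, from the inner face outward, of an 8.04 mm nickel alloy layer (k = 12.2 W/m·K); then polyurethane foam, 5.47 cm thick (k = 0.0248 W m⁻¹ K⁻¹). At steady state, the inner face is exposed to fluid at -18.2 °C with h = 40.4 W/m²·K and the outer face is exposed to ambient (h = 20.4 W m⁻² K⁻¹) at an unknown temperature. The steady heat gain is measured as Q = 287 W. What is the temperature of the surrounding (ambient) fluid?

T_out = 15.5 °C

Series resistances:
  R_conv,in = 1/(hA) = 1/(40.4·19.4) = 0.001276 K/W
  R_nickel alloy = L/(kA) = 0.00804/(12.2·19.4) = 3.397×10^-5 K/W
  R_polyurethane foam = L/(kA) = 0.0547/(0.0248·19.4) = 0.1137 K/W
  R_conv,out = 1/(hA) = 1/(20.4·19.4) = 0.002527 K/W
ΣR = 0.1175 K/W
ΔT = Q·ΣR = 287 × 0.1175 = 33.72 K
Heat flows inward, so T_out = T_in + ΔT = -18.2 + 33.72 = 15.5 °C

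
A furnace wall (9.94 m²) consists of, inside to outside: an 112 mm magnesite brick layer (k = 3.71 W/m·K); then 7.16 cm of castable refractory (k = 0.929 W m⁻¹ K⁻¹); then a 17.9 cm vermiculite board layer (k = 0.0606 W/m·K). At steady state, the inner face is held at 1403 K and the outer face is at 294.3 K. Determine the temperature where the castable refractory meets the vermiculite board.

Series thermal resistances, inner to outer:
  R_magnesite brick = L/(kA) = 0.112/(3.71·9.94) = 0.003037 K/W
  R_castable refractory = L/(kA) = 0.0716/(0.929·9.94) = 0.007754 K/W
  R_vermiculite board = L/(kA) = 0.179/(0.0606·9.94) = 0.2972 K/W
ΣR = 0.003037 + 0.007754 + 0.2972 = 0.3080 K/W
Q = ΔT/ΣR = (1403 K − 294.3 K)/0.3080 = 3600 W
From the inner boundary to the castable refractory/vermiculite board interface, ΣR_partial = 0.01079 K/W.
T_interface = T_in − Q·ΣR_partial = 1403 K − (3600)(0.01079) = 1364 K

T = 1364 K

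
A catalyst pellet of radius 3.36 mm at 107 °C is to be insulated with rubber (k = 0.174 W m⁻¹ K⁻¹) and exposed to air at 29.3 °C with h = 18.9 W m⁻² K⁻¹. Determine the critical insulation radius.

For a sphere, r_cr = 2k_ins/h = 2·0.174/18.9 = 0.0184 m = 1.84 cm

r_cr = 1.84 cm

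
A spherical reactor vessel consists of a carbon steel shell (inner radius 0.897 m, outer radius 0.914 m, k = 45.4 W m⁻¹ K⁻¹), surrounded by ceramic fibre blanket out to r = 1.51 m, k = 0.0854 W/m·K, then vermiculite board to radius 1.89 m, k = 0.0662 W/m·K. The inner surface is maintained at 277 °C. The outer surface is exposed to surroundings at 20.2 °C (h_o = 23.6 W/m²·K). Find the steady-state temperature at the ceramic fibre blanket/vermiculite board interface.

Series thermal resistances, inner to outer:
  R_carbon steel = (1/0.897 − 1/0.914)/(4πk) = 0.02074/(4π·45.4) = 3.634×10^-5 K/W
  R_ceramic fibre blanket = (1/0.914 − 1/1.51)/(4πk) = 0.4318/(4π·0.0854) = 0.4024 K/W
  R_vermiculite board = (1/1.51 − 1/1.89)/(4πk) = 0.1332/(4π·0.0662) = 0.1601 K/W
  R_conv,out = 1/(4πr²h) = 1/(4π·1.89²·23.6) = 9.440×10^-4 K/W
ΣR = 3.634×10^-5 + 0.4024 + 0.1601 + 9.440×10^-4 = 0.5635 K/W
Q = ΔT/ΣR = (277 °C − 20.2 °C)/0.5635 = 455.7 W
From the inner boundary to the ceramic fibre blanket/vermiculite board interface, ΣR_partial = 0.4024 K/W.
T_interface = T_in − Q·ΣR_partial = 277 °C − (455.7)(0.4024) = 93.6 °C

T = 93.6 °C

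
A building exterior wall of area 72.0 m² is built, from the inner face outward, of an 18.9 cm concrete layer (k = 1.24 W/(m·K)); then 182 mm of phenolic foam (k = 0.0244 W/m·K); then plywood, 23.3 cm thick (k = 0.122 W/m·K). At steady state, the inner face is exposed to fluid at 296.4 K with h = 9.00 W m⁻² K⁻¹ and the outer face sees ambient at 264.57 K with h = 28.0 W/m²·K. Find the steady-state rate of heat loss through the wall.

Series thermal resistances, inner to outer:
  R_conv,in = 1/(hA) = 1/(9.00·72.0) = 0.001543 K/W
  R_concrete = L/(kA) = 0.189/(1.24·72.0) = 0.002117 K/W
  R_phenolic foam = L/(kA) = 0.182/(0.0244·72.0) = 0.1036 K/W
  R_plywood = L/(kA) = 0.233/(0.122·72.0) = 0.02653 K/W
  R_conv,out = 1/(hA) = 1/(28.0·72.0) = 4.960×10^-4 K/W
ΣR = 0.001543 + 0.002117 + 0.1036 + 0.02653 + 4.960×10^-4 = 0.1343 K/W
Q = ΔT/ΣR = (296.4 K − 264.57 K)/0.1343 = 237 W

Q = 237 W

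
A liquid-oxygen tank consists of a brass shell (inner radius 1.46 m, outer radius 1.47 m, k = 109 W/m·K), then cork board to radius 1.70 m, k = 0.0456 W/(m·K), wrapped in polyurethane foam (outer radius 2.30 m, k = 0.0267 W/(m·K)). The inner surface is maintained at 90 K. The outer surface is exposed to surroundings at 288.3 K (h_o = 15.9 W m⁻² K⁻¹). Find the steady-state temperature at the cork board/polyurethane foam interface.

T = 141 K

Series thermal resistances, inner to outer:
  R_brass = (1/1.46 − 1/1.47)/(4πk) = 0.004659/(4π·109) = 3.402×10^-6 K/W
  R_cork board = (1/1.47 − 1/1.70)/(4πk) = 0.09204/(4π·0.0456) = 0.1606 K/W
  R_polyurethane foam = (1/1.70 − 1/2.30)/(4πk) = 0.1535/(4π·0.0267) = 0.4574 K/W
  R_conv,out = 1/(4πr²h) = 1/(4π·2.30²·15.9) = 9.461×10^-4 K/W
ΣR = 3.402×10^-6 + 0.1606 + 0.4574 + 9.461×10^-4 = 0.6189 K/W
Q = ΔT/ΣR = (90 K − 288.3 K)/0.6189 = -320.4 W
From the inner boundary to the cork board/polyurethane foam interface, ΣR_partial = 0.1606 K/W.
T_interface = T_in − Q·ΣR_partial = 90 K − (-320.4)(0.1606) = 141 K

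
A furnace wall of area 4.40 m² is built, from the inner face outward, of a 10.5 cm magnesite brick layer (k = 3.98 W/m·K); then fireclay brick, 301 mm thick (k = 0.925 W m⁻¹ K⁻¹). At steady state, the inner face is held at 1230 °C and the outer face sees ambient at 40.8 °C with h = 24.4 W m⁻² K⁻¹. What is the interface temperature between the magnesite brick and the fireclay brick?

T = 1150 °C

Resistance network (inner→outer):
  R_magnesite brick = L/(kA) = 0.105/(3.98·4.40) = 0.005996 K/W
  R_fireclay brick = L/(kA) = 0.301/(0.925·4.40) = 0.07396 K/W
  R_conv,out = 1/(hA) = 1/(24.4·4.40) = 0.009314 K/W
ΣR = 0.005996 + 0.07396 + 0.009314 = 0.08927 K/W
Q = ΔT/ΣR = (1230 °C − 40.8 °C)/0.08927 = 13320 W
From the inner boundary to the magnesite brick/fireclay brick interface, ΣR_partial = 0.005996 K/W.
T_interface = T_in − Q·ΣR_partial = 1230 °C − (13320)(0.005996) = 1150 °C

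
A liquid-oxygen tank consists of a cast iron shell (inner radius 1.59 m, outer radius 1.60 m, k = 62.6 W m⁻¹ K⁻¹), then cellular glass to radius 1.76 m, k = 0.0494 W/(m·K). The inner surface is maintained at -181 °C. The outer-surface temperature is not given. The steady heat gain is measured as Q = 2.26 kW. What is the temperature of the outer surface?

Sum the resistances:
  R_cast iron = (1/1.59 − 1/1.60)/(4πk) = 0.003931/(4π·62.6) = 4.997×10^-6 K/W
  R_cellular glass = (1/1.60 − 1/1.76)/(4πk) = 0.05682/(4π·0.0494) = 0.09153 K/W
ΣR = 0.09153 K/W
ΔT = Q·ΣR = 2260 × 0.09153 = 206.9 K
Heat flows inward, so T_out = T_in + ΔT = -181 + 206.9 = 25.9 °C

T_out = 25.9 °C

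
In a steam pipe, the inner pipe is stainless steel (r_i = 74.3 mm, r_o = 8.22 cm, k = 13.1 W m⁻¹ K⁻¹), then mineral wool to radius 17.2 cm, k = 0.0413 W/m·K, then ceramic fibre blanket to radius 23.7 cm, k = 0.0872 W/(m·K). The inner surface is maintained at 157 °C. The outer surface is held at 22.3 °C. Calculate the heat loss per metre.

Resistance network (inner→outer):
  R'_stainless steel = ln(0.0822/0.0743)/(2πk) = 0.1010/(2π·13.1) = 0.001228 m·K/W
  R'_mineral wool = ln(0.172/0.0822)/(2πk) = 0.7383/(2π·0.0413) = 2.845 m·K/W
  R'_ceramic fibre blanket = ln(0.237/0.172)/(2πk) = 0.3206/(2π·0.0872) = 0.5851 m·K/W
ΣR = 0.001228 + 2.845 + 0.5851 = 3.431 m·K/W
Q' = ΔT/ΣR = (157 °C − 22.3 °C)/3.431 = 39.3 W/m

Q' = 39.3 W/m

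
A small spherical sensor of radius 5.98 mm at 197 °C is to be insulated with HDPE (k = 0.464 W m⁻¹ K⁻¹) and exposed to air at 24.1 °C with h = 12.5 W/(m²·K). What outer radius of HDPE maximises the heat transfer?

r_cr = 7.42 cm

For a sphere, r_cr = 2k_ins/h = 2·0.464/12.5 = 0.0742 m = 7.42 cm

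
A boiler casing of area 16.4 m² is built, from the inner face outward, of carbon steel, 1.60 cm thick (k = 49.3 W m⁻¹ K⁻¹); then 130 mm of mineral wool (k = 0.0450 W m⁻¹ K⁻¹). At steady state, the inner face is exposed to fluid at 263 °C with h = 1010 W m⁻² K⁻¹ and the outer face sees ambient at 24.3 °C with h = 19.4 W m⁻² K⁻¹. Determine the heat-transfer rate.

Series thermal resistances, inner to outer:
  R_conv,in = 1/(hA) = 1/(1010·16.4) = 6.037×10^-5 K/W
  R_carbon steel = L/(kA) = 0.0160/(49.3·16.4) = 1.979×10^-5 K/W
  R_mineral wool = L/(kA) = 0.130/(0.0450·16.4) = 0.1762 K/W
  R_conv,out = 1/(hA) = 1/(19.4·16.4) = 0.003143 K/W
ΣR = 6.037×10^-5 + 1.979×10^-5 + 0.1762 + 0.003143 = 0.1794 K/W
Q = ΔT/ΣR = (263 °C − 24.3 °C)/0.1794 = 1330 W

Q = 1330 W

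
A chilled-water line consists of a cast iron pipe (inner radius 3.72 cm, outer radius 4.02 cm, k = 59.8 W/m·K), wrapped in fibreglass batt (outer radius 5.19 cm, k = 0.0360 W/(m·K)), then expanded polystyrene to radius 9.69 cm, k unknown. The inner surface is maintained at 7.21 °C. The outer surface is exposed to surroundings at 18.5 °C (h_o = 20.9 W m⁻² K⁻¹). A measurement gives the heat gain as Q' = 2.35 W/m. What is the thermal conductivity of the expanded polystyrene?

k = 0.0276 W/m·K

ΣR = ΔT/Q' = |7.21 − 18.5|/2.35 = 4.804 m·K/W
Known resistances:
  R'_cast iron = ln(0.0402/0.0372)/(2πk) = 0.07756/(2π·59.8) = 2.064×10^-4 m·K/W
  R'_fibreglass batt = ln(0.0519/0.0402)/(2πk) = 0.2555/(2π·0.0360) = 1.129 m·K/W
  R'_conv,out = 1/(2πr h) = 1/(2π·0.0969·20.9) = 0.07859 m·K/W
R_expanded polystyrene = ΣR − ΣR_known = 4.804 − 1.208 = 3.596 m·K/W
ln(r₂/r₁)/(2πk) = 3.596 ⇒ k = 0.6244/(2π·3.596) = 0.0276 W/m·K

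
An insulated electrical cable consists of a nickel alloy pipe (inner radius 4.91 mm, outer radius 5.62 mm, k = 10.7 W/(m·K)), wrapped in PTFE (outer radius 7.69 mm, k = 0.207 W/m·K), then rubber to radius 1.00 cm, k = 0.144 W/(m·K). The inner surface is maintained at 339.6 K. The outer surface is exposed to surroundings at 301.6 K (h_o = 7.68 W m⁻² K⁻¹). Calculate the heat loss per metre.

Q' = 14.6 W/m

Series thermal resistances, inner to outer:
  R'_nickel alloy = ln(0.00562/0.00491)/(2πk) = 0.1351/(2π·10.7) = 0.002009 m·K/W
  R'_PTFE = ln(0.00769/0.00562)/(2πk) = 0.3136/(2π·0.207) = 0.2411 m·K/W
  R'_rubber = ln(0.0100/0.00769)/(2πk) = 0.2627/(2π·0.144) = 0.2903 m·K/W
  R'_conv,out = 1/(2πr h) = 1/(2π·0.0100·7.68) = 2.072 m·K/W
ΣR = 0.002009 + 0.2411 + 0.2903 + 2.072 = 2.605 m·K/W
Q' = ΔT/ΣR = (339.6 K − 301.6 K)/2.605 = 14.6 W/m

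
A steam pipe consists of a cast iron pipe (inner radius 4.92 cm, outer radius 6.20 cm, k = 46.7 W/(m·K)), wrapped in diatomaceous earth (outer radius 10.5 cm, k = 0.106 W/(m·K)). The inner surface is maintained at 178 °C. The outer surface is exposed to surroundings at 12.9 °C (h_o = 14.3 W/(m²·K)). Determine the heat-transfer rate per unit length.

Resistance network (inner→outer):
  R'_cast iron = ln(0.0620/0.0492)/(2πk) = 0.2312/(2π·46.7) = 7.881×10^-4 m·K/W
  R'_diatomaceous earth = ln(0.105/0.0620)/(2πk) = 0.5268/(2π·0.106) = 0.7910 m·K/W
  R'_conv,out = 1/(2πr h) = 1/(2π·0.105·14.3) = 0.1060 m·K/W
ΣR = 7.881×10^-4 + 0.7910 + 0.1060 = 0.8978 m·K/W
Q' = ΔT/ΣR = (178 °C − 12.9 °C)/0.8978 = 184 W/m

Q' = 184 W/m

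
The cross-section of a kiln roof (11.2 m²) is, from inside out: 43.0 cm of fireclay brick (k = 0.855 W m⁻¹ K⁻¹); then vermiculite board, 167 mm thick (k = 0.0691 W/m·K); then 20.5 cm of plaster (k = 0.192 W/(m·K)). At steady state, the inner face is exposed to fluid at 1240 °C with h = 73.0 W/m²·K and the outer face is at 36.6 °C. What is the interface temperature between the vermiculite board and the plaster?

Resistance network (inner→outer):
  R_conv,in = 1/(hA) = 1/(73.0·11.2) = 0.001223 K/W
  R_fireclay brick = L/(kA) = 0.430/(0.855·11.2) = 0.04490 K/W
  R_vermiculite board = L/(kA) = 0.167/(0.0691·11.2) = 0.2158 K/W
  R_plaster = L/(kA) = 0.205/(0.192·11.2) = 0.09533 K/W
ΣR = 0.001223 + 0.04490 + 0.2158 + 0.09533 = 0.3573 K/W
Q = ΔT/ΣR = (1240 °C − 36.6 °C)/0.3573 = 3368 W
From the inner boundary to the vermiculite board/plaster interface, ΣR_partial = 0.2619 K/W.
T_interface = T_in − Q·ΣR_partial = 1240 °C − (3368)(0.2619) = 358 °C

T = 358 °C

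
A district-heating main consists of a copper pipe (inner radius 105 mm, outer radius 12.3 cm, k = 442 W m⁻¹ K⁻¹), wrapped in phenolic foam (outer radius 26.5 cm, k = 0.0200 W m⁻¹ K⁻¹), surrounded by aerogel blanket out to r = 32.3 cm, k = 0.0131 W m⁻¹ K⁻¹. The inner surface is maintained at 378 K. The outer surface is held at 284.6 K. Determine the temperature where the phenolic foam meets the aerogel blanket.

T = 311.0 K

Treat each layer as a resistance in series:
  R'_copper = ln(0.123/0.105)/(2πk) = 0.1582/(2π·442) = 5.697×10^-5 m·K/W
  R'_phenolic foam = ln(0.265/0.123)/(2πk) = 0.7675/(2π·0.0200) = 6.108 m·K/W
  R'_aerogel blanket = ln(0.323/0.265)/(2πk) = 0.1979/(2π·0.0131) = 2.405 m·K/W
ΣR = 5.697×10^-5 + 6.108 + 2.405 = 8.513 m·K/W
Q' = ΔT/ΣR = (378 K − 284.6 K)/8.513 = 10.97 W/m
From the inner boundary to the phenolic foam/aerogel blanket interface, ΣR_partial = 6.108 m·K/W.
T_interface = T_in − Q'·ΣR_partial = 378 K − (10.97)(6.108) = 311.0 K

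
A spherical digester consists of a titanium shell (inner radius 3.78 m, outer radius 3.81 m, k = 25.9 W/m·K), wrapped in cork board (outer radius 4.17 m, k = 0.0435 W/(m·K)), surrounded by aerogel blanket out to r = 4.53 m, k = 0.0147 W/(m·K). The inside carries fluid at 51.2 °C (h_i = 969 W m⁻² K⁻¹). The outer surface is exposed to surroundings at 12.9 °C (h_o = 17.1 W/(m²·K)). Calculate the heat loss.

Treat each layer as a resistance in series:
  R_conv,in = 1/(4πr²h) = 1/(4π·3.78²·969) = 5.748×10^-6 K/W
  R_titanium = (1/3.78 − 1/3.81)/(4πk) = 0.002083/(4π·25.9) = 6.400×10^-6 K/W
  R_cork board = (1/3.81 − 1/4.17)/(4πk) = 0.02266/(4π·0.0435) = 0.04145 K/W
  R_aerogel blanket = (1/4.17 − 1/4.53)/(4πk) = 0.01906/(4π·0.0147) = 0.1032 K/W
  R_conv,out = 1/(4πr²h) = 1/(4π·4.53²·17.1) = 2.268×10^-4 K/W
ΣR = 5.748×10^-6 + 6.400×10^-6 + 0.04145 + 0.1032 + 2.268×10^-4 = 0.1449 K/W
Q = ΔT/ΣR = (51.2 °C − 12.9 °C)/0.1449 = 264 W

Q = 264 W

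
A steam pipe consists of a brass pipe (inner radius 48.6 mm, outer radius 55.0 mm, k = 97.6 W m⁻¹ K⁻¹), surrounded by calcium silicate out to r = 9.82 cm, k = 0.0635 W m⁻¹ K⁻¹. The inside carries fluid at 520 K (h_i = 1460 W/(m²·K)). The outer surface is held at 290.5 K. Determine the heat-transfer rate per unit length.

Q' = 158 W/m

Series thermal resistances, inner to outer:
  R'_conv,in = 1/(2πr h) = 1/(2π·0.0486·1460) = 0.002243 m·K/W
  R'_brass = ln(0.0550/0.0486)/(2πk) = 0.1237/(2π·97.6) = 2.017×10^-4 m·K/W
  R'_calcium silicate = ln(0.0982/0.0550)/(2πk) = 0.5797/(2π·0.0635) = 1.453 m·K/W
ΣR = 0.002243 + 2.017×10^-4 + 1.453 = 1.455 m·K/W
Q' = ΔT/ΣR = (520 K − 290.5 K)/1.455 = 158 W/m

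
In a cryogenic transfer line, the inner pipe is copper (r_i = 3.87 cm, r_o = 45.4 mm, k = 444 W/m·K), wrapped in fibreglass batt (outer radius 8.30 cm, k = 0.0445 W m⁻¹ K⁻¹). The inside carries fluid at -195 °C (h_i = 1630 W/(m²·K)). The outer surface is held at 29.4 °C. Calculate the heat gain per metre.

Series thermal resistances, inner to outer:
  R'_conv,in = 1/(2πr h) = 1/(2π·0.0387·1630) = 0.002523 m·K/W
  R'_copper = ln(0.0454/0.0387)/(2πk) = 0.1597/(2π·444) = 5.724×10^-5 m·K/W
  R'_fibreglass batt = ln(0.0830/0.0454)/(2πk) = 0.6033/(2π·0.0445) = 2.158 m·K/W
ΣR = 0.002523 + 5.724×10^-5 + 2.158 = 2.161 m·K/W
Q' = ΔT/ΣR = (-195 °C − 29.4 °C)/2.161 = -104 W/m
(Negative Q' ⇒ heat flows inward; heat gain = 104 W/m.)

Q' = 104 W/m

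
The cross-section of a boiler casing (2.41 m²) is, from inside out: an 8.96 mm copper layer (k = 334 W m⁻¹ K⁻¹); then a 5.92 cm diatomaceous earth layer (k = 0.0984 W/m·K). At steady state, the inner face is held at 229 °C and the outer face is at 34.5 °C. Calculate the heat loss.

Q = 779 W

Resistance network (inner→outer):
  R_copper = L/(kA) = 0.00896/(334·2.41) = 1.113×10^-5 K/W
  R_diatomaceous earth = L/(kA) = 0.0592/(0.0984·2.41) = 0.2496 K/W
ΣR = 1.113×10^-5 + 0.2496 = 0.2496 K/W
Q = ΔT/ΣR = (229 °C − 34.5 °C)/0.2496 = 779 W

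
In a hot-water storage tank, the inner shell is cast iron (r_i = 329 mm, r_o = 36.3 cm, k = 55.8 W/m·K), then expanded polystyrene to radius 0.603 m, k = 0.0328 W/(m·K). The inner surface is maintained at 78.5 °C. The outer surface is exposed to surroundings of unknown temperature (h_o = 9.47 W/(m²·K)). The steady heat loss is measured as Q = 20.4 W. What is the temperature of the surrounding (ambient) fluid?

T_out = 23.8 °C

Sum the resistances:
  R_cast iron = (1/0.329 − 1/0.363)/(4πk) = 0.2847/(4π·55.8) = 4.060×10^-4 K/W
  R_expanded polystyrene = (1/0.363 − 1/0.603)/(4πk) = 1.096/(4π·0.0328) = 2.660 K/W
  R_conv,out = 1/(4πr²h) = 1/(4π·0.603²·9.47) = 0.02311 K/W
ΣR = 2.684 K/W
ΔT = Q·ΣR = 20.4 × 2.684 = 54.75 K
Heat flows outward, so T_out = T_in − ΔT = 78.5 − 54.75 = 23.8 °C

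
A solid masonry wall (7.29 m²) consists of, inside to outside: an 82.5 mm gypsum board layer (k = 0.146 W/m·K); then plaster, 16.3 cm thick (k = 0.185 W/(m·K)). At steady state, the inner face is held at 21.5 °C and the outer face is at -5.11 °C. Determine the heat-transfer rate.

Q = 134 W

Treat each layer as a resistance in series:
  R_gypsum board = L/(kA) = 0.0825/(0.146·7.29) = 0.07751 K/W
  R_plaster = L/(kA) = 0.163/(0.185·7.29) = 0.1209 K/W
ΣR = 0.07751 + 0.1209 = 0.1984 K/W
Q = ΔT/ΣR = (21.5 °C − -5.11 °C)/0.1984 = 134 W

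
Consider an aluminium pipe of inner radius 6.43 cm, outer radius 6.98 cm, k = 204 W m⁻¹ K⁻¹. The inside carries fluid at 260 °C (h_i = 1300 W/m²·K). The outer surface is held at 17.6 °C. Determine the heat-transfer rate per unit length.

Resistance network (inner→outer):
  R'_conv,in = 1/(2πr h) = 1/(2π·0.0643·1300) = 0.001904 m·K/W
  R'_aluminium = ln(0.0698/0.0643)/(2πk) = 0.08207/(2π·204) = 6.403×10^-5 m·K/W
ΣR = 0.001904 + 6.403×10^-5 = 0.001968 m·K/W
Q' = ΔT/ΣR = (260 °C − 17.6 °C)/0.001968 = 1.23×10^5 W/m

Q' = 123 kW/m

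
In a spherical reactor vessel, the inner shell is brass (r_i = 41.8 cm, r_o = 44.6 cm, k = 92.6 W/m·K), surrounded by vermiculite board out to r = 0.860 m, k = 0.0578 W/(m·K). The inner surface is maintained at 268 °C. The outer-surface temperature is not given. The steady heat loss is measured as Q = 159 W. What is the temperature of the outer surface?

Sum the resistances:
  R_brass = (1/0.418 − 1/0.446)/(4πk) = 0.1502/(4π·92.6) = 1.291×10^-4 K/W
  R_vermiculite board = (1/0.446 − 1/0.860)/(4πk) = 1.079/(4π·0.0578) = 1.486 K/W
ΣR = 1.486 K/W
ΔT = Q·ΣR = 159 × 1.486 = 236.3 K
Heat flows outward, so T_out = T_in − ΔT = 268 − 236.3 = 31.7 °C

T_out = 31.7 °C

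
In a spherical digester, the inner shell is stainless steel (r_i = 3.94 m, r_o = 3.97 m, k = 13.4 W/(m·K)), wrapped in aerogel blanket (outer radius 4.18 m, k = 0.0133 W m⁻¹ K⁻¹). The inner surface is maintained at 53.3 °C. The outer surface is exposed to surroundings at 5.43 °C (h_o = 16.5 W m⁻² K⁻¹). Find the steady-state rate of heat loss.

Q = 630 W

Series thermal resistances, inner to outer:
  R_stainless steel = (1/3.94 − 1/3.97)/(4πk) = 0.001918/(4π·13.4) = 1.139×10^-5 K/W
  R_aerogel blanket = (1/3.97 − 1/4.18)/(4πk) = 0.01265/(4π·0.0133) = 0.07572 K/W
  R_conv,out = 1/(4πr²h) = 1/(4π·4.18²·16.5) = 2.760×10^-4 K/W
ΣR = 1.139×10^-5 + 0.07572 + 2.760×10^-4 = 0.07601 K/W
Q = ΔT/ΣR = (53.3 °C − 5.43 °C)/0.07601 = 630 W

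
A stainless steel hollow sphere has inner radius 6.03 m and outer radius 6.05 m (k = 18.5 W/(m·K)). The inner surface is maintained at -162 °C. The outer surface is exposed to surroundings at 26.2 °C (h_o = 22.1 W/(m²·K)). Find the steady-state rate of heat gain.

Q = 1870 kW

Treat each layer as a resistance in series:
  R_stainless steel = (1/6.03 − 1/6.05)/(4πk) = 5.482×10^-4/(4π·18.5) = 2.358×10^-6 K/W
  R_conv,out = 1/(4πr²h) = 1/(4π·6.05²·22.1) = 9.838×10^-5 K/W
ΣR = 2.358×10^-6 + 9.838×10^-5 = 1.007×10^-4 K/W
Q = ΔT/ΣR = (-162 °C − 26.2 °C)/1.007×10^-4 = -1.87×10^6 W
(Negative Q ⇒ heat flows inward; heat gain = 1.87×10^6 W.)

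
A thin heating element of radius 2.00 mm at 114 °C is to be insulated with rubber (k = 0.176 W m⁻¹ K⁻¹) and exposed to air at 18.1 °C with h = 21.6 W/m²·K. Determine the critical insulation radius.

r_cr = 0.815 cm

For a cylinder, r_cr = k_ins/h = 0.176/21.6 = 0.00815 m = 0.815 cm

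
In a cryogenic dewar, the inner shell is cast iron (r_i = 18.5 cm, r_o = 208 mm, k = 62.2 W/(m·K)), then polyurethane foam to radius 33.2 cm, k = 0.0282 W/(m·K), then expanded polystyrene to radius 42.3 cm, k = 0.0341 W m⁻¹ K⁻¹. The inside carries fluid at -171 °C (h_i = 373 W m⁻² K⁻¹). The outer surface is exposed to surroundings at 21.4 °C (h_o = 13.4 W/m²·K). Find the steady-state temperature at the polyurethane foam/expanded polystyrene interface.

T = -23.5 °C

Series thermal resistances, inner to outer:
  R_conv,in = 1/(4πr²h) = 1/(4π·0.185²·373) = 0.006234 K/W
  R_cast iron = (1/0.185 − 1/0.208)/(4πk) = 0.5977/(4π·62.2) = 7.647×10^-4 K/W
  R_polyurethane foam = (1/0.208 − 1/0.332)/(4πk) = 1.796/(4π·0.0282) = 5.067 K/W
  R_expanded polystyrene = (1/0.332 − 1/0.423)/(4πk) = 0.6480/(4π·0.0341) = 1.512 K/W
  R_conv,out = 1/(4πr²h) = 1/(4π·0.423²·13.4) = 0.03319 K/W
ΣR = 0.006234 + 7.647×10^-4 + 5.067 + 1.512 + 0.03319 = 6.619 K/W
Q = ΔT/ΣR = (-171 °C − 21.4 °C)/6.619 = -29.07 W
From the inner boundary to the polyurethane foam/expanded polystyrene interface, ΣR_partial = 5.074 K/W.
T_interface = T_in − Q·ΣR_partial = -171 °C − (-29.07)(5.074) = -23.5 °C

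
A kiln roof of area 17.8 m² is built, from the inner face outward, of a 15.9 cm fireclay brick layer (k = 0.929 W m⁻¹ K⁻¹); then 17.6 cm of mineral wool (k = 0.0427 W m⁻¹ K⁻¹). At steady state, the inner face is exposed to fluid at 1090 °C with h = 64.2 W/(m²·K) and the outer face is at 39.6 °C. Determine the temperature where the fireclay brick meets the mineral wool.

Resistance network (inner→outer):
  R_conv,in = 1/(hA) = 1/(64.2·17.8) = 8.751×10^-4 K/W
  R_fireclay brick = L/(kA) = 0.159/(0.929·17.8) = 0.009615 K/W
  R_mineral wool = L/(kA) = 0.176/(0.0427·17.8) = 0.2316 K/W
ΣR = 8.751×10^-4 + 0.009615 + 0.2316 = 0.2421 K/W
Q = ΔT/ΣR = (1090 °C − 39.6 °C)/0.2421 = 4339 W
From the inner boundary to the fireclay brick/mineral wool interface, ΣR_partial = 0.01049 K/W.
T_interface = T_in − Q·ΣR_partial = 1090 °C − (4339)(0.01049) = 1044 °C

T = 1044 °C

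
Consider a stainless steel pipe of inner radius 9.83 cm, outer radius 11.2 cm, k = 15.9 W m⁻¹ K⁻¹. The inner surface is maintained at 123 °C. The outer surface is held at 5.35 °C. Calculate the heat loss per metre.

Q' = 2πk·ΔT/ln(r₂/r₁) = 2π × 15.9 × 117.65 / ln(0.112/0.0983) = 90100 W/m

Q' = 90100 W/m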